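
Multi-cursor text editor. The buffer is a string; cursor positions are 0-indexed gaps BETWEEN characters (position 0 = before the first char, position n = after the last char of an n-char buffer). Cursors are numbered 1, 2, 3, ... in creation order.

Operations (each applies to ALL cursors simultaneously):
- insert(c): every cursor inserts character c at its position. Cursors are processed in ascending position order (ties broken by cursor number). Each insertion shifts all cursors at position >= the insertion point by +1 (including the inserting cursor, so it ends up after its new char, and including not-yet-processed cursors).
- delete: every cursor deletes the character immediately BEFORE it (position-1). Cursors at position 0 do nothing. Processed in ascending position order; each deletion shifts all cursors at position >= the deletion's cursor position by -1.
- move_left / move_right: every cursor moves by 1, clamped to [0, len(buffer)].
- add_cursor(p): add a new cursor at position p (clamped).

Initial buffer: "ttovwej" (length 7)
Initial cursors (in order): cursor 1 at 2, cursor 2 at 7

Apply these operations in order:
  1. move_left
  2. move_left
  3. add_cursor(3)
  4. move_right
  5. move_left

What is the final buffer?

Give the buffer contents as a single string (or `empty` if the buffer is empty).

Answer: ttovwej

Derivation:
After op 1 (move_left): buffer="ttovwej" (len 7), cursors c1@1 c2@6, authorship .......
After op 2 (move_left): buffer="ttovwej" (len 7), cursors c1@0 c2@5, authorship .......
After op 3 (add_cursor(3)): buffer="ttovwej" (len 7), cursors c1@0 c3@3 c2@5, authorship .......
After op 4 (move_right): buffer="ttovwej" (len 7), cursors c1@1 c3@4 c2@6, authorship .......
After op 5 (move_left): buffer="ttovwej" (len 7), cursors c1@0 c3@3 c2@5, authorship .......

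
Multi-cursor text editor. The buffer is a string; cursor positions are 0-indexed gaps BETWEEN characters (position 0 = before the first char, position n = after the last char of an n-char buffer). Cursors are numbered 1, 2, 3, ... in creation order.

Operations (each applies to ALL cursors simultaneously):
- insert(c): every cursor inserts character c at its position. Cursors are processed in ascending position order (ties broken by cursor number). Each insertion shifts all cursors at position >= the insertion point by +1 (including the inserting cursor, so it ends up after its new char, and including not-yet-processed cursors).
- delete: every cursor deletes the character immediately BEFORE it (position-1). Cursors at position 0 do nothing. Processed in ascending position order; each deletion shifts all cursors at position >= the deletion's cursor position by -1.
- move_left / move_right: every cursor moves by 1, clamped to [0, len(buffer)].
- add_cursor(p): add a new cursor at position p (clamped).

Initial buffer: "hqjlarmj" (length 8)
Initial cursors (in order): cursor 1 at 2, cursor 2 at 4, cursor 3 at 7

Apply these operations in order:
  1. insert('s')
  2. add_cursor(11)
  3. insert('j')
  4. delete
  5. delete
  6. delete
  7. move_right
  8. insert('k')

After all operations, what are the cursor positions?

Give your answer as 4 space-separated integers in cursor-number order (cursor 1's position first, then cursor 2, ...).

Answer: 3 7 7 7

Derivation:
After op 1 (insert('s')): buffer="hqsjlsarmsj" (len 11), cursors c1@3 c2@6 c3@10, authorship ..1..2...3.
After op 2 (add_cursor(11)): buffer="hqsjlsarmsj" (len 11), cursors c1@3 c2@6 c3@10 c4@11, authorship ..1..2...3.
After op 3 (insert('j')): buffer="hqsjjlsjarmsjjj" (len 15), cursors c1@4 c2@8 c3@13 c4@15, authorship ..11..22...33.4
After op 4 (delete): buffer="hqsjlsarmsj" (len 11), cursors c1@3 c2@6 c3@10 c4@11, authorship ..1..2...3.
After op 5 (delete): buffer="hqjlarm" (len 7), cursors c1@2 c2@4 c3@7 c4@7, authorship .......
After op 6 (delete): buffer="hja" (len 3), cursors c1@1 c2@2 c3@3 c4@3, authorship ...
After op 7 (move_right): buffer="hja" (len 3), cursors c1@2 c2@3 c3@3 c4@3, authorship ...
After op 8 (insert('k')): buffer="hjkakkk" (len 7), cursors c1@3 c2@7 c3@7 c4@7, authorship ..1.234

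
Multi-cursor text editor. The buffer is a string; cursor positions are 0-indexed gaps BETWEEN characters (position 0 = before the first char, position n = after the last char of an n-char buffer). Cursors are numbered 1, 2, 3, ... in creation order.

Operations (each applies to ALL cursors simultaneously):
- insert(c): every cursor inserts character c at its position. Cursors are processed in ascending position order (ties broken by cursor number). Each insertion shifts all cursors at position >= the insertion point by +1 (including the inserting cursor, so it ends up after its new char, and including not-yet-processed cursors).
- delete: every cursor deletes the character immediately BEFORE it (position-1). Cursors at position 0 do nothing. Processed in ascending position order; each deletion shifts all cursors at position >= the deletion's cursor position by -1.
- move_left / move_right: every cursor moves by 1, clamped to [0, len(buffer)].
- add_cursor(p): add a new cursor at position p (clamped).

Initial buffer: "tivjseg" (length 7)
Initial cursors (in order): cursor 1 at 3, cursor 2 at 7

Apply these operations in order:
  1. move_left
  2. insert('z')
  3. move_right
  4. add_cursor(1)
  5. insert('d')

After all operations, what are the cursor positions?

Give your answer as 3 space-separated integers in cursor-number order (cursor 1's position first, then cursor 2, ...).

Answer: 6 12 2

Derivation:
After op 1 (move_left): buffer="tivjseg" (len 7), cursors c1@2 c2@6, authorship .......
After op 2 (insert('z')): buffer="tizvjsezg" (len 9), cursors c1@3 c2@8, authorship ..1....2.
After op 3 (move_right): buffer="tizvjsezg" (len 9), cursors c1@4 c2@9, authorship ..1....2.
After op 4 (add_cursor(1)): buffer="tizvjsezg" (len 9), cursors c3@1 c1@4 c2@9, authorship ..1....2.
After op 5 (insert('d')): buffer="tdizvdjsezgd" (len 12), cursors c3@2 c1@6 c2@12, authorship .3.1.1...2.2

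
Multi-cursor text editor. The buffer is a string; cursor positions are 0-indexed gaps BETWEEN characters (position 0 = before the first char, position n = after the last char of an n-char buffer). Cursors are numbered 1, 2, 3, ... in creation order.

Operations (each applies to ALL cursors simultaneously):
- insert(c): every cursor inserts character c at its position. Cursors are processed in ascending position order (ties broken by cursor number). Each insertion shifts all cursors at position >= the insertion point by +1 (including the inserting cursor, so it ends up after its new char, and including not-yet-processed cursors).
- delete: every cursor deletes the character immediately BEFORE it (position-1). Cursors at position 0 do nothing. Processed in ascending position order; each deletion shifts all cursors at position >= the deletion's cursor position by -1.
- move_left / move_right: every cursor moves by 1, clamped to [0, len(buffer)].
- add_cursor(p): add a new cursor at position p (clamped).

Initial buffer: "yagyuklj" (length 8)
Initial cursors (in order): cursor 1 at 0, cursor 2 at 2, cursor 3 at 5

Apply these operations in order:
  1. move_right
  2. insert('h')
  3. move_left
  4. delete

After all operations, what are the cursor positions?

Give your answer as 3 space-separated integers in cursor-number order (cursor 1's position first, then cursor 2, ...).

Answer: 0 2 5

Derivation:
After op 1 (move_right): buffer="yagyuklj" (len 8), cursors c1@1 c2@3 c3@6, authorship ........
After op 2 (insert('h')): buffer="yhaghyukhlj" (len 11), cursors c1@2 c2@5 c3@9, authorship .1..2...3..
After op 3 (move_left): buffer="yhaghyukhlj" (len 11), cursors c1@1 c2@4 c3@8, authorship .1..2...3..
After op 4 (delete): buffer="hahyuhlj" (len 8), cursors c1@0 c2@2 c3@5, authorship 1.2..3..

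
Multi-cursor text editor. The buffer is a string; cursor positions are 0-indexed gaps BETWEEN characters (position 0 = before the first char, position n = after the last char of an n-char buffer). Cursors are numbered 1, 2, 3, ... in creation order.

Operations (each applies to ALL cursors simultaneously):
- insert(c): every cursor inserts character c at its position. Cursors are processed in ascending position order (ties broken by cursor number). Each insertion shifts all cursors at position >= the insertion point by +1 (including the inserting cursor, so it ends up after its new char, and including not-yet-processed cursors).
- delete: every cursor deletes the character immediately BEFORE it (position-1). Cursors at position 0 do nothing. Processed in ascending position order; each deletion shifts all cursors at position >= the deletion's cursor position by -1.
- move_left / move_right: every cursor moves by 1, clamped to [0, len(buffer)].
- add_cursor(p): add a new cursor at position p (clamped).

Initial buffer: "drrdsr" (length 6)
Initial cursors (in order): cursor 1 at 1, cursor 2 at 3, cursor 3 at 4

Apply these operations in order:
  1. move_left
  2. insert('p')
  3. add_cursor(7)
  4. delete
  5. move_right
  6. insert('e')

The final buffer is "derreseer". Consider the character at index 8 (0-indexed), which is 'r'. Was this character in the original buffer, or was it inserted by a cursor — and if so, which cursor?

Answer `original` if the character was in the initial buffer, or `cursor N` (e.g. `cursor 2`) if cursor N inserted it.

Answer: original

Derivation:
After op 1 (move_left): buffer="drrdsr" (len 6), cursors c1@0 c2@2 c3@3, authorship ......
After op 2 (insert('p')): buffer="pdrprpdsr" (len 9), cursors c1@1 c2@4 c3@6, authorship 1..2.3...
After op 3 (add_cursor(7)): buffer="pdrprpdsr" (len 9), cursors c1@1 c2@4 c3@6 c4@7, authorship 1..2.3...
After op 4 (delete): buffer="drrsr" (len 5), cursors c1@0 c2@2 c3@3 c4@3, authorship .....
After op 5 (move_right): buffer="drrsr" (len 5), cursors c1@1 c2@3 c3@4 c4@4, authorship .....
After op 6 (insert('e')): buffer="derreseer" (len 9), cursors c1@2 c2@5 c3@8 c4@8, authorship .1..2.34.
Authorship (.=original, N=cursor N): . 1 . . 2 . 3 4 .
Index 8: author = original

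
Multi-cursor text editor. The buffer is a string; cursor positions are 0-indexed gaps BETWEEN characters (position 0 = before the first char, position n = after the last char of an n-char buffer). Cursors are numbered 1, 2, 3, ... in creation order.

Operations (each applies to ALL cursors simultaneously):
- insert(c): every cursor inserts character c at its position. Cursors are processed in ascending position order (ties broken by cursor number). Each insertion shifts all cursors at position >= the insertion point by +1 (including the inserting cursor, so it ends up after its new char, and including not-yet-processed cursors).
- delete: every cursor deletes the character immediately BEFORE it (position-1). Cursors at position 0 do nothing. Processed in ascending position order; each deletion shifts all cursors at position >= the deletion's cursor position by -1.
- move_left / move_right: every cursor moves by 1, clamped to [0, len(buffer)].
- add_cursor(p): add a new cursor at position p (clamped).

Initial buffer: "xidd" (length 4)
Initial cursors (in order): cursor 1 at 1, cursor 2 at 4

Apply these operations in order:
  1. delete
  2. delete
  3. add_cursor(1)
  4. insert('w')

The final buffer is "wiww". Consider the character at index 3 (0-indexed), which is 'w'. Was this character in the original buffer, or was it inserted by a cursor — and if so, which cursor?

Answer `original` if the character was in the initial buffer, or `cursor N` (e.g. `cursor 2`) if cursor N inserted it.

After op 1 (delete): buffer="id" (len 2), cursors c1@0 c2@2, authorship ..
After op 2 (delete): buffer="i" (len 1), cursors c1@0 c2@1, authorship .
After op 3 (add_cursor(1)): buffer="i" (len 1), cursors c1@0 c2@1 c3@1, authorship .
After op 4 (insert('w')): buffer="wiww" (len 4), cursors c1@1 c2@4 c3@4, authorship 1.23
Authorship (.=original, N=cursor N): 1 . 2 3
Index 3: author = 3

Answer: cursor 3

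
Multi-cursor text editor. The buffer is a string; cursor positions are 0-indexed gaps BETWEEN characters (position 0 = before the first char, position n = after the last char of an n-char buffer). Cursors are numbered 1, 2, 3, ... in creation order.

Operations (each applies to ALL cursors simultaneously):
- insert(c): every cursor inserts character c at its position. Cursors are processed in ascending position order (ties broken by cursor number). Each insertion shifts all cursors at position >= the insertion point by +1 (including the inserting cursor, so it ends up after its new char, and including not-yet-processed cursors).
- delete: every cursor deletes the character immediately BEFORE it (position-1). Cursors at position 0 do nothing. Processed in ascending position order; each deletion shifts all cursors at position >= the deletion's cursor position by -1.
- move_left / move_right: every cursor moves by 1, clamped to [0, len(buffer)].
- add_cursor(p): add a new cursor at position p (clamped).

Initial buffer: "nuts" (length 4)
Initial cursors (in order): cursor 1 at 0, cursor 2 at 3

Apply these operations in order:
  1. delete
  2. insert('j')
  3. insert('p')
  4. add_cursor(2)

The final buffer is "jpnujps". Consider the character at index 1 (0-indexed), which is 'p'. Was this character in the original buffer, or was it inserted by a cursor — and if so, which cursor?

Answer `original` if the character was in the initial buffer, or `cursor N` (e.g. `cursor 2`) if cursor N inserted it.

After op 1 (delete): buffer="nus" (len 3), cursors c1@0 c2@2, authorship ...
After op 2 (insert('j')): buffer="jnujs" (len 5), cursors c1@1 c2@4, authorship 1..2.
After op 3 (insert('p')): buffer="jpnujps" (len 7), cursors c1@2 c2@6, authorship 11..22.
After op 4 (add_cursor(2)): buffer="jpnujps" (len 7), cursors c1@2 c3@2 c2@6, authorship 11..22.
Authorship (.=original, N=cursor N): 1 1 . . 2 2 .
Index 1: author = 1

Answer: cursor 1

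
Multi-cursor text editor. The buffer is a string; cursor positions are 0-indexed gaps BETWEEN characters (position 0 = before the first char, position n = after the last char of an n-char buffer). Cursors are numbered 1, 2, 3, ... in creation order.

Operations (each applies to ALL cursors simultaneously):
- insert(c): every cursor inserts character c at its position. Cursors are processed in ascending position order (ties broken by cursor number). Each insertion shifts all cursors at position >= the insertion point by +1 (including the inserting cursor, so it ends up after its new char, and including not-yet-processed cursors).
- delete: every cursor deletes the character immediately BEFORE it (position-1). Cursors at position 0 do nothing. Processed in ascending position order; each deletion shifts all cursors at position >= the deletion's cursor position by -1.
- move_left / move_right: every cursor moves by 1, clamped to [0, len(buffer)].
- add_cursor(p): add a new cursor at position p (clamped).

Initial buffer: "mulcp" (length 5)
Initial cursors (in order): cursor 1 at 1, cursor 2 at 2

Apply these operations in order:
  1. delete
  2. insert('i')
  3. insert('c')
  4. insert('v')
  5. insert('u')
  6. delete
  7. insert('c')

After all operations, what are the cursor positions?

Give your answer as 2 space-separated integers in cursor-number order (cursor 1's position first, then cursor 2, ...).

After op 1 (delete): buffer="lcp" (len 3), cursors c1@0 c2@0, authorship ...
After op 2 (insert('i')): buffer="iilcp" (len 5), cursors c1@2 c2@2, authorship 12...
After op 3 (insert('c')): buffer="iicclcp" (len 7), cursors c1@4 c2@4, authorship 1212...
After op 4 (insert('v')): buffer="iiccvvlcp" (len 9), cursors c1@6 c2@6, authorship 121212...
After op 5 (insert('u')): buffer="iiccvvuulcp" (len 11), cursors c1@8 c2@8, authorship 12121212...
After op 6 (delete): buffer="iiccvvlcp" (len 9), cursors c1@6 c2@6, authorship 121212...
After op 7 (insert('c')): buffer="iiccvvcclcp" (len 11), cursors c1@8 c2@8, authorship 12121212...

Answer: 8 8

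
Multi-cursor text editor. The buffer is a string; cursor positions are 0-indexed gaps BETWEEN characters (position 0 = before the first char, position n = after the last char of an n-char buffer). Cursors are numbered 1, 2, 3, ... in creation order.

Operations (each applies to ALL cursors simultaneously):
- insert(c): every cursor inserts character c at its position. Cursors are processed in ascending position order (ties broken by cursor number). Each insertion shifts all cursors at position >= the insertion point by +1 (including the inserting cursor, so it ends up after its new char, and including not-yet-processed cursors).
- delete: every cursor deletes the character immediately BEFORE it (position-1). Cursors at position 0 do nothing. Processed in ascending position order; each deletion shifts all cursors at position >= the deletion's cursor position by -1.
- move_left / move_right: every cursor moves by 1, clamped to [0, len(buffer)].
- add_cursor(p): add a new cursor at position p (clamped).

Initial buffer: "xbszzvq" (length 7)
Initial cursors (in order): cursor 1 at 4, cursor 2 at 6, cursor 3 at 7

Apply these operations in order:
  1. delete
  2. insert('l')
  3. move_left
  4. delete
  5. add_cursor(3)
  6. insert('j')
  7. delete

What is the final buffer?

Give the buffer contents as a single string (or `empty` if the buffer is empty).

Answer: xbll

Derivation:
After op 1 (delete): buffer="xbsz" (len 4), cursors c1@3 c2@4 c3@4, authorship ....
After op 2 (insert('l')): buffer="xbslzll" (len 7), cursors c1@4 c2@7 c3@7, authorship ...1.23
After op 3 (move_left): buffer="xbslzll" (len 7), cursors c1@3 c2@6 c3@6, authorship ...1.23
After op 4 (delete): buffer="xbll" (len 4), cursors c1@2 c2@3 c3@3, authorship ..13
After op 5 (add_cursor(3)): buffer="xbll" (len 4), cursors c1@2 c2@3 c3@3 c4@3, authorship ..13
After op 6 (insert('j')): buffer="xbjljjjl" (len 8), cursors c1@3 c2@7 c3@7 c4@7, authorship ..112343
After op 7 (delete): buffer="xbll" (len 4), cursors c1@2 c2@3 c3@3 c4@3, authorship ..13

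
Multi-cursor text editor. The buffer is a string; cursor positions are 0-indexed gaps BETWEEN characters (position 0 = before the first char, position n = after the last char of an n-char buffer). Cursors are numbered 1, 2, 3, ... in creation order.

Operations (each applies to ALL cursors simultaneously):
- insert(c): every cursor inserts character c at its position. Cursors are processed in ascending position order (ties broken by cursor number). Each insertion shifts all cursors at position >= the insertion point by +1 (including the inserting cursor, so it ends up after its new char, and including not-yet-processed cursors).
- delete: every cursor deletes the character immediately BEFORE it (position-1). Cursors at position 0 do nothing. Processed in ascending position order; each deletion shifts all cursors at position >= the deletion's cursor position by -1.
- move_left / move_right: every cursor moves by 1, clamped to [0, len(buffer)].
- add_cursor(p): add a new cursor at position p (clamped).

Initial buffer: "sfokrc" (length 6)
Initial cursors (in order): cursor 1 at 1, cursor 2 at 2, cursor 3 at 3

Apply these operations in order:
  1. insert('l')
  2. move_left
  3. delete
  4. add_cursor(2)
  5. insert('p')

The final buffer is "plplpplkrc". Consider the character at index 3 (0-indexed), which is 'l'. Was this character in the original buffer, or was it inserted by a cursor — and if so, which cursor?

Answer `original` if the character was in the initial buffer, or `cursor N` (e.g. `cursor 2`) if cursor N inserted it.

After op 1 (insert('l')): buffer="slflolkrc" (len 9), cursors c1@2 c2@4 c3@6, authorship .1.2.3...
After op 2 (move_left): buffer="slflolkrc" (len 9), cursors c1@1 c2@3 c3@5, authorship .1.2.3...
After op 3 (delete): buffer="lllkrc" (len 6), cursors c1@0 c2@1 c3@2, authorship 123...
After op 4 (add_cursor(2)): buffer="lllkrc" (len 6), cursors c1@0 c2@1 c3@2 c4@2, authorship 123...
After op 5 (insert('p')): buffer="plplpplkrc" (len 10), cursors c1@1 c2@3 c3@6 c4@6, authorship 1122343...
Authorship (.=original, N=cursor N): 1 1 2 2 3 4 3 . . .
Index 3: author = 2

Answer: cursor 2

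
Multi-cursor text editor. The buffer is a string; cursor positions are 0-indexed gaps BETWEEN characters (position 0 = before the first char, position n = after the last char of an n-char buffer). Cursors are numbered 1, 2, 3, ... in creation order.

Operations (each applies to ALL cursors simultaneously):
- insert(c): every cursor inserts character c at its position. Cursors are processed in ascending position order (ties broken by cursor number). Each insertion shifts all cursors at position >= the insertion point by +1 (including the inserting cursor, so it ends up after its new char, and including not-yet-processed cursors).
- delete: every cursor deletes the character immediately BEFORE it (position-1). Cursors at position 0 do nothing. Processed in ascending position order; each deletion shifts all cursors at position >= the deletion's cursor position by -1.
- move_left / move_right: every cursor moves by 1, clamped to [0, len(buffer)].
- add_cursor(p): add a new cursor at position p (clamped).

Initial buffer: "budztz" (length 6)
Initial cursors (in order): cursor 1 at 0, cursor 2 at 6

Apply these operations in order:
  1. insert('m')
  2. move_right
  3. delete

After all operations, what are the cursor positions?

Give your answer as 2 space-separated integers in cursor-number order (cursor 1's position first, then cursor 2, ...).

After op 1 (insert('m')): buffer="mbudztzm" (len 8), cursors c1@1 c2@8, authorship 1......2
After op 2 (move_right): buffer="mbudztzm" (len 8), cursors c1@2 c2@8, authorship 1......2
After op 3 (delete): buffer="mudztz" (len 6), cursors c1@1 c2@6, authorship 1.....

Answer: 1 6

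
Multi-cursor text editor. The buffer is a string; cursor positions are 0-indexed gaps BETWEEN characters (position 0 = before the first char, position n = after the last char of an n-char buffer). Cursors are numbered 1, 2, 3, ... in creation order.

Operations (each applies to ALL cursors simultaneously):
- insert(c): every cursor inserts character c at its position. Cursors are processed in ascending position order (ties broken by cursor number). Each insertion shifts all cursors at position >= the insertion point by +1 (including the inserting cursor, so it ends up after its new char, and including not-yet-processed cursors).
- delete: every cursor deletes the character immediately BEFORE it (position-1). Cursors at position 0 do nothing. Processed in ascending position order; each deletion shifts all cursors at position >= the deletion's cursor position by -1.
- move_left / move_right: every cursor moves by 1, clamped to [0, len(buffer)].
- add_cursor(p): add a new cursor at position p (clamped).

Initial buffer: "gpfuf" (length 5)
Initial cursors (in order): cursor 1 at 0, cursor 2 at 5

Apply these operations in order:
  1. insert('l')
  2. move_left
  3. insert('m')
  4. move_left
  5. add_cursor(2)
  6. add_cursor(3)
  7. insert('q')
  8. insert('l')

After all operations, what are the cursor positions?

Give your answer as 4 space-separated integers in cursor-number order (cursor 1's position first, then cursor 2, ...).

After op 1 (insert('l')): buffer="lgpfufl" (len 7), cursors c1@1 c2@7, authorship 1.....2
After op 2 (move_left): buffer="lgpfufl" (len 7), cursors c1@0 c2@6, authorship 1.....2
After op 3 (insert('m')): buffer="mlgpfufml" (len 9), cursors c1@1 c2@8, authorship 11.....22
After op 4 (move_left): buffer="mlgpfufml" (len 9), cursors c1@0 c2@7, authorship 11.....22
After op 5 (add_cursor(2)): buffer="mlgpfufml" (len 9), cursors c1@0 c3@2 c2@7, authorship 11.....22
After op 6 (add_cursor(3)): buffer="mlgpfufml" (len 9), cursors c1@0 c3@2 c4@3 c2@7, authorship 11.....22
After op 7 (insert('q')): buffer="qmlqgqpfufqml" (len 13), cursors c1@1 c3@4 c4@6 c2@11, authorship 1113.4....222
After op 8 (insert('l')): buffer="qlmlqlgqlpfufqlml" (len 17), cursors c1@2 c3@6 c4@9 c2@15, authorship 111133.44....2222

Answer: 2 15 6 9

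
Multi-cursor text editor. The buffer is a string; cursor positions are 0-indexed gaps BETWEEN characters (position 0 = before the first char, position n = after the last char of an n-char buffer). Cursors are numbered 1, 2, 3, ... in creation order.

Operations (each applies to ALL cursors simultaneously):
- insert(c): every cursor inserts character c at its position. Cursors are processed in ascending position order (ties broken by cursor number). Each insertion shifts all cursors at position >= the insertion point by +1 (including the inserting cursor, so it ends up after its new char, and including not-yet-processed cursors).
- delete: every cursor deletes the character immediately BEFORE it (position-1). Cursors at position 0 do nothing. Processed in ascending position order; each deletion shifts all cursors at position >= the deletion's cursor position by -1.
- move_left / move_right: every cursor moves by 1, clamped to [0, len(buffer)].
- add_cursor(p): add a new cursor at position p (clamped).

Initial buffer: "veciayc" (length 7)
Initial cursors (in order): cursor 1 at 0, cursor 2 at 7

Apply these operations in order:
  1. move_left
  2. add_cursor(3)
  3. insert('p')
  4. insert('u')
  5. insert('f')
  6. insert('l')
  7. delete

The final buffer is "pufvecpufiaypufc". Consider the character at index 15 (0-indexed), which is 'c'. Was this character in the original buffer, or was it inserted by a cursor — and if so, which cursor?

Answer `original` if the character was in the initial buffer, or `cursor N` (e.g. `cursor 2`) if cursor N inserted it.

Answer: original

Derivation:
After op 1 (move_left): buffer="veciayc" (len 7), cursors c1@0 c2@6, authorship .......
After op 2 (add_cursor(3)): buffer="veciayc" (len 7), cursors c1@0 c3@3 c2@6, authorship .......
After op 3 (insert('p')): buffer="pvecpiaypc" (len 10), cursors c1@1 c3@5 c2@9, authorship 1...3...2.
After op 4 (insert('u')): buffer="puvecpuiaypuc" (len 13), cursors c1@2 c3@7 c2@12, authorship 11...33...22.
After op 5 (insert('f')): buffer="pufvecpufiaypufc" (len 16), cursors c1@3 c3@9 c2@15, authorship 111...333...222.
After op 6 (insert('l')): buffer="puflvecpufliaypuflc" (len 19), cursors c1@4 c3@11 c2@18, authorship 1111...3333...2222.
After op 7 (delete): buffer="pufvecpufiaypufc" (len 16), cursors c1@3 c3@9 c2@15, authorship 111...333...222.
Authorship (.=original, N=cursor N): 1 1 1 . . . 3 3 3 . . . 2 2 2 .
Index 15: author = original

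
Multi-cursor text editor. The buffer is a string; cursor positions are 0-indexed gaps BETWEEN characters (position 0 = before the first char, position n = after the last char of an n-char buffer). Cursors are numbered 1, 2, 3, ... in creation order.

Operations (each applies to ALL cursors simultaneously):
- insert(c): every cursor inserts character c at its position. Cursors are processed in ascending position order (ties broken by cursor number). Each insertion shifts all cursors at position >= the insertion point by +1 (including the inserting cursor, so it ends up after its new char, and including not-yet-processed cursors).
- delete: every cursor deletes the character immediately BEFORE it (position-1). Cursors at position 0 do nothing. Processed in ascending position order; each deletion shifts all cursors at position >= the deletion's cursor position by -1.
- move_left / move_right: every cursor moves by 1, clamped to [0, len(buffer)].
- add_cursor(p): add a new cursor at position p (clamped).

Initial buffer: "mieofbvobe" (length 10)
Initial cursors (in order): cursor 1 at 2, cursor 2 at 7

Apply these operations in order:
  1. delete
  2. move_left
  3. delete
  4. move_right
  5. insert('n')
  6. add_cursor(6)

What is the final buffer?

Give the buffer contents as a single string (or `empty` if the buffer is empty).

After op 1 (delete): buffer="meofbobe" (len 8), cursors c1@1 c2@5, authorship ........
After op 2 (move_left): buffer="meofbobe" (len 8), cursors c1@0 c2@4, authorship ........
After op 3 (delete): buffer="meobobe" (len 7), cursors c1@0 c2@3, authorship .......
After op 4 (move_right): buffer="meobobe" (len 7), cursors c1@1 c2@4, authorship .......
After op 5 (insert('n')): buffer="mneobnobe" (len 9), cursors c1@2 c2@6, authorship .1...2...
After op 6 (add_cursor(6)): buffer="mneobnobe" (len 9), cursors c1@2 c2@6 c3@6, authorship .1...2...

Answer: mneobnobe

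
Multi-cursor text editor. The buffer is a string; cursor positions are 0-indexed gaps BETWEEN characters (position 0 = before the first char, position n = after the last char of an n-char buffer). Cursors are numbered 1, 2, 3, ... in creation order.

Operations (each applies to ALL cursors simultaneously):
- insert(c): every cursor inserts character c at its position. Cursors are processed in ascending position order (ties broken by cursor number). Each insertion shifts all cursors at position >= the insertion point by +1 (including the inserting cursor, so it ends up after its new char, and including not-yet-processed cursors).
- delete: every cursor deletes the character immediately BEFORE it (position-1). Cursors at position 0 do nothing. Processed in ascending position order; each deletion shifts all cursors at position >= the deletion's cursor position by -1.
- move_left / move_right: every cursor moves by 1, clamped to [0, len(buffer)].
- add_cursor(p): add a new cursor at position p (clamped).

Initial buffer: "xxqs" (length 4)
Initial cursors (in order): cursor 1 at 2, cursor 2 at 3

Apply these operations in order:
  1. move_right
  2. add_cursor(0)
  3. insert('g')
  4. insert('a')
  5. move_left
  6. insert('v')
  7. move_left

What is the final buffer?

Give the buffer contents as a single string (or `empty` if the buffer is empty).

After op 1 (move_right): buffer="xxqs" (len 4), cursors c1@3 c2@4, authorship ....
After op 2 (add_cursor(0)): buffer="xxqs" (len 4), cursors c3@0 c1@3 c2@4, authorship ....
After op 3 (insert('g')): buffer="gxxqgsg" (len 7), cursors c3@1 c1@5 c2@7, authorship 3...1.2
After op 4 (insert('a')): buffer="gaxxqgasga" (len 10), cursors c3@2 c1@7 c2@10, authorship 33...11.22
After op 5 (move_left): buffer="gaxxqgasga" (len 10), cursors c3@1 c1@6 c2@9, authorship 33...11.22
After op 6 (insert('v')): buffer="gvaxxqgvasgva" (len 13), cursors c3@2 c1@8 c2@12, authorship 333...111.222
After op 7 (move_left): buffer="gvaxxqgvasgva" (len 13), cursors c3@1 c1@7 c2@11, authorship 333...111.222

Answer: gvaxxqgvasgva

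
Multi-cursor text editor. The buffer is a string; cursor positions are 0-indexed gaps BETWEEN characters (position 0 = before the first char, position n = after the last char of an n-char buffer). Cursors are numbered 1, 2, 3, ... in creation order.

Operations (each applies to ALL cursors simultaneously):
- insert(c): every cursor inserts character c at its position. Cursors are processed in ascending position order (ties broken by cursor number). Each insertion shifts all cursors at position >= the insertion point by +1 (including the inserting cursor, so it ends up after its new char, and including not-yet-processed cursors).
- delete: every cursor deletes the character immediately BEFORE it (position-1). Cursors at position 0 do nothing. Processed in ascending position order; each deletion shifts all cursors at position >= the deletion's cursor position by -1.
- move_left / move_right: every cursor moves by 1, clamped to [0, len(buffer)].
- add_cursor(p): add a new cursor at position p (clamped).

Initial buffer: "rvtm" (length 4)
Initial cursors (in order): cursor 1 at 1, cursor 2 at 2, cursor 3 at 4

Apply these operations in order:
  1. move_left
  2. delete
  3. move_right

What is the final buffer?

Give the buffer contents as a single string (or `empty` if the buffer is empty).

After op 1 (move_left): buffer="rvtm" (len 4), cursors c1@0 c2@1 c3@3, authorship ....
After op 2 (delete): buffer="vm" (len 2), cursors c1@0 c2@0 c3@1, authorship ..
After op 3 (move_right): buffer="vm" (len 2), cursors c1@1 c2@1 c3@2, authorship ..

Answer: vm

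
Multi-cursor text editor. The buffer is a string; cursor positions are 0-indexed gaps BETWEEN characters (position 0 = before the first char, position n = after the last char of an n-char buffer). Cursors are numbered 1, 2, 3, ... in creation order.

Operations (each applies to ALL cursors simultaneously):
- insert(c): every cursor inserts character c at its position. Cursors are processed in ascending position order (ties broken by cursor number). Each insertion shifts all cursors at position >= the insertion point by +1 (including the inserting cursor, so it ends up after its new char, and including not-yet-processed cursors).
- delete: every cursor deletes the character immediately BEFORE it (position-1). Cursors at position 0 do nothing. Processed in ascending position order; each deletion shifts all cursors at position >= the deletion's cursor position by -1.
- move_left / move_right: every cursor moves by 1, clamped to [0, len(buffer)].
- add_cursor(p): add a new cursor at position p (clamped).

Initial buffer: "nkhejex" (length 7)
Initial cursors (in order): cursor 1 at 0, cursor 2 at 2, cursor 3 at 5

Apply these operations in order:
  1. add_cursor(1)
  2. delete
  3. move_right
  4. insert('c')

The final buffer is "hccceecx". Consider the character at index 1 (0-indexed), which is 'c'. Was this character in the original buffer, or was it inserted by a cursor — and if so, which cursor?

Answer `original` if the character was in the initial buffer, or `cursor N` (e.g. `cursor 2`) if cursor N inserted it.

After op 1 (add_cursor(1)): buffer="nkhejex" (len 7), cursors c1@0 c4@1 c2@2 c3@5, authorship .......
After op 2 (delete): buffer="heex" (len 4), cursors c1@0 c2@0 c4@0 c3@2, authorship ....
After op 3 (move_right): buffer="heex" (len 4), cursors c1@1 c2@1 c4@1 c3@3, authorship ....
After op 4 (insert('c')): buffer="hccceecx" (len 8), cursors c1@4 c2@4 c4@4 c3@7, authorship .124..3.
Authorship (.=original, N=cursor N): . 1 2 4 . . 3 .
Index 1: author = 1

Answer: cursor 1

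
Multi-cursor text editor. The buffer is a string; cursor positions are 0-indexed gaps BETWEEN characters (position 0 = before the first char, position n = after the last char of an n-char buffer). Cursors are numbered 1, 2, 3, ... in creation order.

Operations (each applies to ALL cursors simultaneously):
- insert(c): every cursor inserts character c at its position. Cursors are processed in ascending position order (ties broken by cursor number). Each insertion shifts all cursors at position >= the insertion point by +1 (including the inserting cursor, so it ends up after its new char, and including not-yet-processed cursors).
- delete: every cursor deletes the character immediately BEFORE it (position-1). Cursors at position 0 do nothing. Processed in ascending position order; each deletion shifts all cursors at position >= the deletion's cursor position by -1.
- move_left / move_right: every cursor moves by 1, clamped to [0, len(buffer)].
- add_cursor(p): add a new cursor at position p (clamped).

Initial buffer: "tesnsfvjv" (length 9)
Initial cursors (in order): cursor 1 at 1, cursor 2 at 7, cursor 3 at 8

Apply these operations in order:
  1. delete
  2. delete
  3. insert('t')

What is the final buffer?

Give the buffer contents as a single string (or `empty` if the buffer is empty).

After op 1 (delete): buffer="esnsfv" (len 6), cursors c1@0 c2@5 c3@5, authorship ......
After op 2 (delete): buffer="esnv" (len 4), cursors c1@0 c2@3 c3@3, authorship ....
After op 3 (insert('t')): buffer="tesnttv" (len 7), cursors c1@1 c2@6 c3@6, authorship 1...23.

Answer: tesnttv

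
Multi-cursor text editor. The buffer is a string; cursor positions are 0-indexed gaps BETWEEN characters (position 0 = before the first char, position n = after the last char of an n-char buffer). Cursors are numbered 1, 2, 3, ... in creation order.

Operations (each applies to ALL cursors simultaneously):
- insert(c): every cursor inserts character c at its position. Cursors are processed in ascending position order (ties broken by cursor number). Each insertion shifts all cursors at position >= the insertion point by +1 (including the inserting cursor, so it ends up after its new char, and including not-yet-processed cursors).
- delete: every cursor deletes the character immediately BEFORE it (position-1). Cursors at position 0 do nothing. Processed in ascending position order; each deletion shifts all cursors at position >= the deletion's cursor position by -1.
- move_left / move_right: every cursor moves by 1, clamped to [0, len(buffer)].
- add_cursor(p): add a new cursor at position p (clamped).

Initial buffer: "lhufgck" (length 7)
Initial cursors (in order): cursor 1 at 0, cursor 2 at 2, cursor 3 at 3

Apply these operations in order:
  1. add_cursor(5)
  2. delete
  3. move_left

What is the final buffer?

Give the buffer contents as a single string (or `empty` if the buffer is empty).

After op 1 (add_cursor(5)): buffer="lhufgck" (len 7), cursors c1@0 c2@2 c3@3 c4@5, authorship .......
After op 2 (delete): buffer="lfck" (len 4), cursors c1@0 c2@1 c3@1 c4@2, authorship ....
After op 3 (move_left): buffer="lfck" (len 4), cursors c1@0 c2@0 c3@0 c4@1, authorship ....

Answer: lfck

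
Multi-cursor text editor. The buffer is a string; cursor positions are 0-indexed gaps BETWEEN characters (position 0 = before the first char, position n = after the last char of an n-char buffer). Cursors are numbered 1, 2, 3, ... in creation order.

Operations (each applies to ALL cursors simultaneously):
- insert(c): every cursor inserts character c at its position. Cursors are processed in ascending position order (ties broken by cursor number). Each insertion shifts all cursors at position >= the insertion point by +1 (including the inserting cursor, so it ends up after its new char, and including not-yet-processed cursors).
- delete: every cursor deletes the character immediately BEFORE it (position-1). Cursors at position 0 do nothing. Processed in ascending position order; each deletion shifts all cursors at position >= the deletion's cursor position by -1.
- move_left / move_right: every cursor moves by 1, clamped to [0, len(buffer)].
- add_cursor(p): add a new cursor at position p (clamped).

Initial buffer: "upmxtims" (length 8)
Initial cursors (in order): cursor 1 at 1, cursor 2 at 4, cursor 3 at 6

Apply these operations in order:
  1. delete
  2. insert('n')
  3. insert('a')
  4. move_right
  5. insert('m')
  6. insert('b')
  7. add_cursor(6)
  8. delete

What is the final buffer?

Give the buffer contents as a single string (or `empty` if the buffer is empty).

Answer: napmnatmnamms

Derivation:
After op 1 (delete): buffer="pmtms" (len 5), cursors c1@0 c2@2 c3@3, authorship .....
After op 2 (insert('n')): buffer="npmntnms" (len 8), cursors c1@1 c2@4 c3@6, authorship 1..2.3..
After op 3 (insert('a')): buffer="napmnatnams" (len 11), cursors c1@2 c2@6 c3@9, authorship 11..22.33..
After op 4 (move_right): buffer="napmnatnams" (len 11), cursors c1@3 c2@7 c3@10, authorship 11..22.33..
After op 5 (insert('m')): buffer="napmmnatmnamms" (len 14), cursors c1@4 c2@9 c3@13, authorship 11.1.22.233.3.
After op 6 (insert('b')): buffer="napmbmnatmbnammbs" (len 17), cursors c1@5 c2@11 c3@16, authorship 11.11.22.2233.33.
After op 7 (add_cursor(6)): buffer="napmbmnatmbnammbs" (len 17), cursors c1@5 c4@6 c2@11 c3@16, authorship 11.11.22.2233.33.
After op 8 (delete): buffer="napmnatmnamms" (len 13), cursors c1@4 c4@4 c2@8 c3@12, authorship 11.122.233.3.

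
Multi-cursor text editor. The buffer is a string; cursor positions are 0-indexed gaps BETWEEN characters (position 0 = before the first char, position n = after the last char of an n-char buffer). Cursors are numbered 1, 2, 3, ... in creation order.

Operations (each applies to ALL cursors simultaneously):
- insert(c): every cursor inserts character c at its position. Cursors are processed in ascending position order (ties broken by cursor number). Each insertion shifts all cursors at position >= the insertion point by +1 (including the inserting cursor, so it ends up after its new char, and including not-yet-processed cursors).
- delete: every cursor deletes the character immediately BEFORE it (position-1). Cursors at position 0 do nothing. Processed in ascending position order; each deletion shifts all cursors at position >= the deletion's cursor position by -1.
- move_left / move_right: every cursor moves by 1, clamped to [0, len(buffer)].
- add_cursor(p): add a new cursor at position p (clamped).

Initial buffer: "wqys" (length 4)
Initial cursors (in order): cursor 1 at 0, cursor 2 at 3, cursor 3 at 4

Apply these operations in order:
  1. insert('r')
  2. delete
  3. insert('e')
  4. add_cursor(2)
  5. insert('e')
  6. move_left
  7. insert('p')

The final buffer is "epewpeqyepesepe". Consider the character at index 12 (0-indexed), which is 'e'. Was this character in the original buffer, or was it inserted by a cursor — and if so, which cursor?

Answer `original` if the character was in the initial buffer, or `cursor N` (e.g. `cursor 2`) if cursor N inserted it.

After op 1 (insert('r')): buffer="rwqyrsr" (len 7), cursors c1@1 c2@5 c3@7, authorship 1...2.3
After op 2 (delete): buffer="wqys" (len 4), cursors c1@0 c2@3 c3@4, authorship ....
After op 3 (insert('e')): buffer="ewqyese" (len 7), cursors c1@1 c2@5 c3@7, authorship 1...2.3
After op 4 (add_cursor(2)): buffer="ewqyese" (len 7), cursors c1@1 c4@2 c2@5 c3@7, authorship 1...2.3
After op 5 (insert('e')): buffer="eeweqyeesee" (len 11), cursors c1@2 c4@4 c2@8 c3@11, authorship 11.4..22.33
After op 6 (move_left): buffer="eeweqyeesee" (len 11), cursors c1@1 c4@3 c2@7 c3@10, authorship 11.4..22.33
After op 7 (insert('p')): buffer="epewpeqyepesepe" (len 15), cursors c1@2 c4@5 c2@10 c3@14, authorship 111.44..222.333
Authorship (.=original, N=cursor N): 1 1 1 . 4 4 . . 2 2 2 . 3 3 3
Index 12: author = 3

Answer: cursor 3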